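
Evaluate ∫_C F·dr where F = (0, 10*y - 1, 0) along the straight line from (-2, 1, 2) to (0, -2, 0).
18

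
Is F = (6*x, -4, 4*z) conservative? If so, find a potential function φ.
Yes, F is conservative. φ = 3*x**2 - 4*y + 2*z**2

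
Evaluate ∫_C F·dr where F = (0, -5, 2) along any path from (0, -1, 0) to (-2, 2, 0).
-15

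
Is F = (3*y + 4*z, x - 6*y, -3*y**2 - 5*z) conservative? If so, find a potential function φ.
No, ∇×F = (-6*y, 4, -2) ≠ 0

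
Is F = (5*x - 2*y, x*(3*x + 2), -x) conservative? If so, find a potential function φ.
No, ∇×F = (0, 1, 6*x + 4) ≠ 0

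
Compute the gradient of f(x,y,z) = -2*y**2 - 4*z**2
(0, -4*y, -8*z)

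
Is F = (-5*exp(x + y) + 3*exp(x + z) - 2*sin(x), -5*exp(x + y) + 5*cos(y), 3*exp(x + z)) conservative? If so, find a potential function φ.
Yes, F is conservative. φ = -5*exp(x + y) + 3*exp(x + z) + 5*sin(y) + 2*cos(x)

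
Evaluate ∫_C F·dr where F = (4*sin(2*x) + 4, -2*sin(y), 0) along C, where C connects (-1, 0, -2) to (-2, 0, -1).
-4 + 2*cos(2) - 2*cos(4)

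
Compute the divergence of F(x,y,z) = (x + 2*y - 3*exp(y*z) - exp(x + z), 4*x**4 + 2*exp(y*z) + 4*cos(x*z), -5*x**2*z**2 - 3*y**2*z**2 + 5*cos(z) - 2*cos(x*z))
-10*x**2*z + 2*x*sin(x*z) - 6*y**2*z + 2*z*exp(y*z) - exp(x + z) - 5*sin(z) + 1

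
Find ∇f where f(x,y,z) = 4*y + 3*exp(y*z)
(0, 3*z*exp(y*z) + 4, 3*y*exp(y*z))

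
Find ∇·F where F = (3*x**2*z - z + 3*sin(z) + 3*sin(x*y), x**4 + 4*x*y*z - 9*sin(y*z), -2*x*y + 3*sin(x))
10*x*z + 3*y*cos(x*y) - 9*z*cos(y*z)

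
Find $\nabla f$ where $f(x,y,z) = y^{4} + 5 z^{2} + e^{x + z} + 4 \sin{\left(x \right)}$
(exp(x + z) + 4*cos(x), 4*y**3, 10*z + exp(x + z))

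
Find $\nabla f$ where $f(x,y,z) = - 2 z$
(0, 0, -2)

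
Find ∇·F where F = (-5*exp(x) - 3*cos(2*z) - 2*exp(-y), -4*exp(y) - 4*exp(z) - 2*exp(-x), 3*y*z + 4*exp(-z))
3*y - 5*exp(x) - 4*exp(y) - 4*exp(-z)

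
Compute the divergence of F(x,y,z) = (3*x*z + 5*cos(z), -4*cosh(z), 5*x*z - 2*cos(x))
5*x + 3*z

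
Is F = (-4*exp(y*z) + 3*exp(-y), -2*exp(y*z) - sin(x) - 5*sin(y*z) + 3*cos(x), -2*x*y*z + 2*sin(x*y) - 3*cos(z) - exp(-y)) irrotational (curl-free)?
No, ∇×F = (-2*x*z + 2*x*cos(x*y) + 2*y*exp(y*z) + 5*y*cos(y*z) + exp(-y), 2*y*(z - 2*exp(y*z) - cos(x*y)), 4*z*exp(y*z) - 3*sin(x) - cos(x) + 3*exp(-y))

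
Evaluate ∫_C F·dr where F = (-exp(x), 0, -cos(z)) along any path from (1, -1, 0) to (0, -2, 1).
-1 - sin(1) + E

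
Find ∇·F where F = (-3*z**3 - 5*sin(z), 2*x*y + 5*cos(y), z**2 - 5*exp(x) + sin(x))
2*x + 2*z - 5*sin(y)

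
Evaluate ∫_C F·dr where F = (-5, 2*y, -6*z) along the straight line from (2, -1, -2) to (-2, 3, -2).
28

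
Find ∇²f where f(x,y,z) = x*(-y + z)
0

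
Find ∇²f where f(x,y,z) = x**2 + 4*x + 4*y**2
10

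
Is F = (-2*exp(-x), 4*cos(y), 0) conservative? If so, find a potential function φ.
Yes, F is conservative. φ = 4*sin(y) + 2*exp(-x)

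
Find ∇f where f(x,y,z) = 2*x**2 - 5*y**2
(4*x, -10*y, 0)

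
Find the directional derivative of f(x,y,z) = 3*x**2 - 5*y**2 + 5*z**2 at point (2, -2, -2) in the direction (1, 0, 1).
-4*sqrt(2)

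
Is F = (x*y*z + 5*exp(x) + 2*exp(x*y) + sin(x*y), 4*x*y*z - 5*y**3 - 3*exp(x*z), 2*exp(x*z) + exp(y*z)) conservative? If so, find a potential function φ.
No, ∇×F = (-4*x*y + 3*x*exp(x*z) + z*exp(y*z), x*y - 2*z*exp(x*z), -x*z - 2*x*exp(x*y) - x*cos(x*y) + 4*y*z - 3*z*exp(x*z)) ≠ 0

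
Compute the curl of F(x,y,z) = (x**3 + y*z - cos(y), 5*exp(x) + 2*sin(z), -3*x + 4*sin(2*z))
(-2*cos(z), y + 3, -z + 5*exp(x) - sin(y))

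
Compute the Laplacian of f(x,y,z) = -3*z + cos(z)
-cos(z)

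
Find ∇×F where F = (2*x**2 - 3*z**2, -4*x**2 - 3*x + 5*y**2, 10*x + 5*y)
(5, -6*z - 10, -8*x - 3)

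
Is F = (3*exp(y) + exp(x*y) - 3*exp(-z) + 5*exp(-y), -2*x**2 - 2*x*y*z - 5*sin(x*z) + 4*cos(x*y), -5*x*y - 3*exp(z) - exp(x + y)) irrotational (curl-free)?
No, ∇×F = (2*x*y + 5*x*cos(x*z) - 5*x - exp(x + y), 5*y + exp(x + y) + 3*exp(-z), -x*exp(x*y) - 4*x - 2*y*z - 4*y*sin(x*y) - 5*z*cos(x*z) - 3*exp(y) + 5*exp(-y))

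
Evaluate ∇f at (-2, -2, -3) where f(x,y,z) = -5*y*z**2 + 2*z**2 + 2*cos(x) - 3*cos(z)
(2*sin(2), -45, -72 - 3*sin(3))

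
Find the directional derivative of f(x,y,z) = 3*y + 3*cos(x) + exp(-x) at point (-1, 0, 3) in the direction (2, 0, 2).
sqrt(2)*(-E + 3*sin(1))/2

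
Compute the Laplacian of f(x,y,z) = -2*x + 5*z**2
10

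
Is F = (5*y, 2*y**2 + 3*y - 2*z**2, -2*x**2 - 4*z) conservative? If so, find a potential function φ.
No, ∇×F = (4*z, 4*x, -5) ≠ 0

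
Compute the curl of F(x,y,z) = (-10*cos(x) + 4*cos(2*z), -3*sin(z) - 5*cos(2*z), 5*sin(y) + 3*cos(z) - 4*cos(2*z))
(-10*sin(2*z) + 5*cos(y) + 3*cos(z), -8*sin(2*z), 0)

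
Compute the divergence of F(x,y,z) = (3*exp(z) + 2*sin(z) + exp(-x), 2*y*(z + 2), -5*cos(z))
2*z + 5*sin(z) + 4 - exp(-x)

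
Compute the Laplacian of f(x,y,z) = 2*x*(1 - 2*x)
-8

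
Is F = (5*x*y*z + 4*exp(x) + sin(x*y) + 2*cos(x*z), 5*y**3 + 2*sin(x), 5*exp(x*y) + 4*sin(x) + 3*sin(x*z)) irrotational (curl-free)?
No, ∇×F = (5*x*exp(x*y), 5*x*y - 2*x*sin(x*z) - 5*y*exp(x*y) - 3*z*cos(x*z) - 4*cos(x), -5*x*z - x*cos(x*y) + 2*cos(x))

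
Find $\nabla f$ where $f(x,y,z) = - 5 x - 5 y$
(-5, -5, 0)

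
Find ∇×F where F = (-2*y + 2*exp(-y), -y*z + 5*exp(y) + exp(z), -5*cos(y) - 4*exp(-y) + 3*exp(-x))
(y - exp(z) + 5*sin(y) + 4*exp(-y), 3*exp(-x), 2 + 2*exp(-y))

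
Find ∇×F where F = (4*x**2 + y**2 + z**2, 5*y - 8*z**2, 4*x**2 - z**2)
(16*z, -8*x + 2*z, -2*y)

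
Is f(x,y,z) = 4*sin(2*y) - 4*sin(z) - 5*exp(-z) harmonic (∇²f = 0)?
No, ∇²f = -16*sin(2*y) + 4*sin(z) - 5*exp(-z)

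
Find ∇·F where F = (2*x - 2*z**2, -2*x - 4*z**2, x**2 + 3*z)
5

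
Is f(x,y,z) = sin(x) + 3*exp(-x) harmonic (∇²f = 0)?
No, ∇²f = -sin(x) + 3*exp(-x)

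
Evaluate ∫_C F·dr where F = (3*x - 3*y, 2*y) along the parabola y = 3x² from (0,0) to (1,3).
15/2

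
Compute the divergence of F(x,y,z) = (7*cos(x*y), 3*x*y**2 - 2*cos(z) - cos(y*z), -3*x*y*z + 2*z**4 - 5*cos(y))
3*x*y - 7*y*sin(x*y) + 8*z**3 + z*sin(y*z)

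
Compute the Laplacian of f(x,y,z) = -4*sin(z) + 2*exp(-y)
4*sin(z) + 2*exp(-y)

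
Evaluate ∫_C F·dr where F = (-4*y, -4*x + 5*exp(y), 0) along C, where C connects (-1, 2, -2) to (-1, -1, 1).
-5*exp(2) - 12 + 5*exp(-1)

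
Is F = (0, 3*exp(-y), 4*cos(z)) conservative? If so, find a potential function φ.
Yes, F is conservative. φ = 4*sin(z) - 3*exp(-y)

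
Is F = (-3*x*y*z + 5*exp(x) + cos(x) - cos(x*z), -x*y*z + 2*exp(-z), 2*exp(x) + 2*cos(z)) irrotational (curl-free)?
No, ∇×F = (x*y + 2*exp(-z), -3*x*y + x*sin(x*z) - 2*exp(x), z*(3*x - y))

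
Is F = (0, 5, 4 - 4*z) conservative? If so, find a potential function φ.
Yes, F is conservative. φ = 5*y - 2*z**2 + 4*z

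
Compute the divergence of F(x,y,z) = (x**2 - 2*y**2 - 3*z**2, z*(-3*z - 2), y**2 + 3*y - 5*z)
2*x - 5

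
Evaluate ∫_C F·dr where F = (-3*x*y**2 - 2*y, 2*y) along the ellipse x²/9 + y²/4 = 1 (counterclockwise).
12*pi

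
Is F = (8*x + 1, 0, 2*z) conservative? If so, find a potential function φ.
Yes, F is conservative. φ = 4*x**2 + x + z**2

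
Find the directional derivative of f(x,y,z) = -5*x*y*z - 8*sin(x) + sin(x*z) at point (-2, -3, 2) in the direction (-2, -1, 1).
sqrt(6)*(-55 + 8*cos(2) - 3*cos(4))/3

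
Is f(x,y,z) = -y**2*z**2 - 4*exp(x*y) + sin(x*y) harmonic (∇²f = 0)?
No, ∇²f = -4*x**2*exp(x*y) - x**2*sin(x*y) - 4*y**2*exp(x*y) - y**2*sin(x*y) - 2*y**2 - 2*z**2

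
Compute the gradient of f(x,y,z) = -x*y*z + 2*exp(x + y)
(-y*z + 2*exp(x + y), -x*z + 2*exp(x + y), -x*y)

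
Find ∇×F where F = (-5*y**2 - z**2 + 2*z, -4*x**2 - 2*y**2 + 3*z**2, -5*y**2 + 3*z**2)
(-10*y - 6*z, 2 - 2*z, -8*x + 10*y)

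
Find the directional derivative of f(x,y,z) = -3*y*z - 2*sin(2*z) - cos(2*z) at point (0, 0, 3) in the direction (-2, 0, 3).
6*sqrt(13)*(-2*cos(6) + sin(6))/13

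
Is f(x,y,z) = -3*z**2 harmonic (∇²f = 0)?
No, ∇²f = -6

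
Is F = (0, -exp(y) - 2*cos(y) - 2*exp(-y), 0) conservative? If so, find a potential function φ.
Yes, F is conservative. φ = -exp(y) - 2*sin(y) + 2*exp(-y)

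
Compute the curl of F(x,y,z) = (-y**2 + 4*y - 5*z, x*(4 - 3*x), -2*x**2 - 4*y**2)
(-8*y, 4*x - 5, -6*x + 2*y)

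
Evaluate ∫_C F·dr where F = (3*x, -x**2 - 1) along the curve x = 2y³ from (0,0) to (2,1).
31/7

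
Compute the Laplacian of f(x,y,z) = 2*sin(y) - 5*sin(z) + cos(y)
-2*sin(y) + 5*sin(z) - cos(y)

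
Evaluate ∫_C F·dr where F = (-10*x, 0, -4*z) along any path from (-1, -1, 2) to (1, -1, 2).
0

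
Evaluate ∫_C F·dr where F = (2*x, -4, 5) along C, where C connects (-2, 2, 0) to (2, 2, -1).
-5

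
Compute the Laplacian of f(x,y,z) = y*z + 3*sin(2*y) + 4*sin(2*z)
-12*sin(2*y) - 16*sin(2*z)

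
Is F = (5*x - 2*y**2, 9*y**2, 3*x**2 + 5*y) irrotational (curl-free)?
No, ∇×F = (5, -6*x, 4*y)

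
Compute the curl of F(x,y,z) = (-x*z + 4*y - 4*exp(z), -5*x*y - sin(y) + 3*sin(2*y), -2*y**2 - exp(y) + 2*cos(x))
(-4*y - exp(y), -x - 4*exp(z) + 2*sin(x), -5*y - 4)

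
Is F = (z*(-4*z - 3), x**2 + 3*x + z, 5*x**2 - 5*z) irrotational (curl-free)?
No, ∇×F = (-1, -10*x - 8*z - 3, 2*x + 3)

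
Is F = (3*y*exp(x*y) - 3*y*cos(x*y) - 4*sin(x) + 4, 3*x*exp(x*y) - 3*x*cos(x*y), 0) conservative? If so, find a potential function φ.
Yes, F is conservative. φ = 4*x + 3*exp(x*y) - 3*sin(x*y) + 4*cos(x)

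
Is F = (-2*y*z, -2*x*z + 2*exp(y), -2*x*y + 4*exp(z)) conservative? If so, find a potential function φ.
Yes, F is conservative. φ = -2*x*y*z + 2*exp(y) + 4*exp(z)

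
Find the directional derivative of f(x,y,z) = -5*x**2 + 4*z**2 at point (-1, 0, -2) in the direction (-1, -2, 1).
-13*sqrt(6)/3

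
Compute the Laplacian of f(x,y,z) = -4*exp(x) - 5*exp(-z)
-4*exp(x) - 5*exp(-z)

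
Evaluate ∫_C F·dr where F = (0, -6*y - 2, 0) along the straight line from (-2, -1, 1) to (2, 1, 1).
-4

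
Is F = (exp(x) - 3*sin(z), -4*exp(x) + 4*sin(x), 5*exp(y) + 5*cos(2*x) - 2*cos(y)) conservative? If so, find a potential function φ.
No, ∇×F = (5*exp(y) + 2*sin(y), 10*sin(2*x) - 3*cos(z), -4*exp(x) + 4*cos(x)) ≠ 0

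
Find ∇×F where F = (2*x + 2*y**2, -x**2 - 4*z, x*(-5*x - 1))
(4, 10*x + 1, -2*x - 4*y)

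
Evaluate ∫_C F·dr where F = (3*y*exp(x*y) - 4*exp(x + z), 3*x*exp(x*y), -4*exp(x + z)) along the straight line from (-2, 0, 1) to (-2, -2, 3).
-4*E - 3 + 4*exp(-1) + 3*exp(4)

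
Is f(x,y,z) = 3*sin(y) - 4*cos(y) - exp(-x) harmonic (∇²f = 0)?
No, ∇²f = -3*sin(y) + 4*cos(y) - exp(-x)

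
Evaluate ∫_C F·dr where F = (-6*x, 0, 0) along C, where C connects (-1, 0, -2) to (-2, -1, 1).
-9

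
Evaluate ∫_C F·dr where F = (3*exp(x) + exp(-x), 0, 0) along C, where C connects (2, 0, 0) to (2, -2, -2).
0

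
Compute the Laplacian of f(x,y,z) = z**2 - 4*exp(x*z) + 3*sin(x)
-4*x**2*exp(x*z) - 4*z**2*exp(x*z) - 3*sin(x) + 2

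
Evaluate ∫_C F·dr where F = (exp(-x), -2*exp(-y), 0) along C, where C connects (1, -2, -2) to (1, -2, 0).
0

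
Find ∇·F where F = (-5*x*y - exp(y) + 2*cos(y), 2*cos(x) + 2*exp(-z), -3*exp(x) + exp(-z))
-5*y - exp(-z)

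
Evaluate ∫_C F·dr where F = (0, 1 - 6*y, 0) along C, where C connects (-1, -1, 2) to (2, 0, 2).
4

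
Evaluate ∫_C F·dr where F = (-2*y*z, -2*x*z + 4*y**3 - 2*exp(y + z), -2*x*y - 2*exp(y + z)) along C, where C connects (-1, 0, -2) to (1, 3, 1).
-2*exp(4) + 2*exp(-2) + 75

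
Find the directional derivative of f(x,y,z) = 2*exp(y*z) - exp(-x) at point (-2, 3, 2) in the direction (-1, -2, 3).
sqrt(14)*(-1 + 10*exp(4))*exp(2)/14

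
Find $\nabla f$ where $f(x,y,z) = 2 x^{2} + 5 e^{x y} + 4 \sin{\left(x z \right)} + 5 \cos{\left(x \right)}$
(4*x + 5*y*exp(x*y) + 4*z*cos(x*z) - 5*sin(x), 5*x*exp(x*y), 4*x*cos(x*z))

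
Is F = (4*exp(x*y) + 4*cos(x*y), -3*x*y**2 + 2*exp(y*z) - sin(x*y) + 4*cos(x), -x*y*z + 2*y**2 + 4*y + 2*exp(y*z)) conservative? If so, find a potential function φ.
No, ∇×F = (-x*z - 2*y*exp(y*z) + 4*y + 2*z*exp(y*z) + 4, y*z, -4*x*exp(x*y) + 4*x*sin(x*y) - 3*y**2 - y*cos(x*y) - 4*sin(x)) ≠ 0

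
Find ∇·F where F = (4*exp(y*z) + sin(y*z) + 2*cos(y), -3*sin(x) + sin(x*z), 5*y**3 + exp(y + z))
exp(y + z)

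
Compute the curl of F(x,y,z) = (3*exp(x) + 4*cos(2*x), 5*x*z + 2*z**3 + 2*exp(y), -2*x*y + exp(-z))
(-7*x - 6*z**2, 2*y, 5*z)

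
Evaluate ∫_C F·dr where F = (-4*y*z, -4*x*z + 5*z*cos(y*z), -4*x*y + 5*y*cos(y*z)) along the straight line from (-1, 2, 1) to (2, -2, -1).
-24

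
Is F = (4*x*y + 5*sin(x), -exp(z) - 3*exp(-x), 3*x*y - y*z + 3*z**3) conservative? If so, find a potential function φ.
No, ∇×F = (3*x - z + exp(z), -3*y, -4*x + 3*exp(-x)) ≠ 0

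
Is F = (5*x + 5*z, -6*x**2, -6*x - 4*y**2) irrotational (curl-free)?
No, ∇×F = (-8*y, 11, -12*x)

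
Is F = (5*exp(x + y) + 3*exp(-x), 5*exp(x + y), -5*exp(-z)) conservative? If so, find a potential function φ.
Yes, F is conservative. φ = 5*exp(x + y) + 5*exp(-z) - 3*exp(-x)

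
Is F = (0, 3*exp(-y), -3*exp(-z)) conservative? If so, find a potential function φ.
Yes, F is conservative. φ = 3*exp(-z) - 3*exp(-y)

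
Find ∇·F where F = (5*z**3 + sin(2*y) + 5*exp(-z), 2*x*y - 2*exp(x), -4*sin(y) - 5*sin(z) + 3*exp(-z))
2*x - 5*cos(z) - 3*exp(-z)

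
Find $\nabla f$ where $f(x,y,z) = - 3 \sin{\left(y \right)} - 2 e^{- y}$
(0, -3*cos(y) + 2*exp(-y), 0)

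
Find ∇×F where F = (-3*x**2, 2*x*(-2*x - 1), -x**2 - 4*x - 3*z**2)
(0, 2*x + 4, -8*x - 2)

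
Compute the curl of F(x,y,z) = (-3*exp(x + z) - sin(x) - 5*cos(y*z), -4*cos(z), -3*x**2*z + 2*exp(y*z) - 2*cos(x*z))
(2*z*exp(y*z) - 4*sin(z), 6*x*z + 5*y*sin(y*z) - 2*z*sin(x*z) - 3*exp(x + z), -5*z*sin(y*z))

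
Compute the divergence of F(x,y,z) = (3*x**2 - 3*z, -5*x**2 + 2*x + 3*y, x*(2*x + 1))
6*x + 3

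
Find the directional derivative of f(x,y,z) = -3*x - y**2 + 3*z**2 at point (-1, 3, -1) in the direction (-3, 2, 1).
-9*sqrt(14)/14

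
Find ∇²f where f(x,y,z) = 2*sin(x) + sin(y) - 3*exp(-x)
-2*sin(x) - sin(y) - 3*exp(-x)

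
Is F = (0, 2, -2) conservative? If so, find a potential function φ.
Yes, F is conservative. φ = 2*y - 2*z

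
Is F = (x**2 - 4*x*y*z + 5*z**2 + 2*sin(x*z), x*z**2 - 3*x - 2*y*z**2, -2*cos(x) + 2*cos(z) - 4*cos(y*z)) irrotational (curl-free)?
No, ∇×F = (2*z*(-x + 2*y + 2*sin(y*z)), -4*x*y + 2*x*cos(x*z) + 10*z - 2*sin(x), 4*x*z + z**2 - 3)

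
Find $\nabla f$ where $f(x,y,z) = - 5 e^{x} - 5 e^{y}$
(-5*exp(x), -5*exp(y), 0)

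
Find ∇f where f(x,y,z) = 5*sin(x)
(5*cos(x), 0, 0)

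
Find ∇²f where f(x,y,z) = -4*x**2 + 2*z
-8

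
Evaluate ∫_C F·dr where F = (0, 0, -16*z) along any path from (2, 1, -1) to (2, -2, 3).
-64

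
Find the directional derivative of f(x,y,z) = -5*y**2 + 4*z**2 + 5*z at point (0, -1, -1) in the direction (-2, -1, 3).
-19*sqrt(14)/14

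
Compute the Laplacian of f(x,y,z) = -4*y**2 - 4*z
-8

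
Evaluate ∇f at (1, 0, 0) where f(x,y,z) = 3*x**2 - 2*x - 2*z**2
(4, 0, 0)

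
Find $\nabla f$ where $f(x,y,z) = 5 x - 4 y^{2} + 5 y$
(5, 5 - 8*y, 0)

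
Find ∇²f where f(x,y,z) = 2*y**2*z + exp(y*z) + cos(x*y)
-x**2*cos(x*y) + y**2*exp(y*z) - y**2*cos(x*y) + z**2*exp(y*z) + 4*z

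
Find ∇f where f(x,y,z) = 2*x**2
(4*x, 0, 0)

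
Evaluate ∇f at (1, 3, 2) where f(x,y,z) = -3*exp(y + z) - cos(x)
(sin(1), -3*exp(5), -3*exp(5))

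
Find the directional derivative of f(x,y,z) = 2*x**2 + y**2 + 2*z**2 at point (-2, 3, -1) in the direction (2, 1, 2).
-6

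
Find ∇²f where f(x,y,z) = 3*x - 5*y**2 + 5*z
-10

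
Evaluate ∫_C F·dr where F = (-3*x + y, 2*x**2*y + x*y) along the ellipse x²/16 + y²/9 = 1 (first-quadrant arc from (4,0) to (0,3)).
108 - 3*pi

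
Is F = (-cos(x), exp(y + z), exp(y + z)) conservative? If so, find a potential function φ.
Yes, F is conservative. φ = exp(y + z) - sin(x)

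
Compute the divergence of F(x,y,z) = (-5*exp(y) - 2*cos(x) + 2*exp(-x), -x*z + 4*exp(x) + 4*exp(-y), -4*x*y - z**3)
-3*z**2 + 2*sin(x) - 4*exp(-y) - 2*exp(-x)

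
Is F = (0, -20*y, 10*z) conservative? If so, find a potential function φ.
Yes, F is conservative. φ = -10*y**2 + 5*z**2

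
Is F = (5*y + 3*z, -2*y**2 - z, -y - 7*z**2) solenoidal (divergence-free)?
No, ∇·F = -4*y - 14*z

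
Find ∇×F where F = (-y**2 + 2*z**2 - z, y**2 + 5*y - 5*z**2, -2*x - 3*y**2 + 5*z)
(-6*y + 10*z, 4*z + 1, 2*y)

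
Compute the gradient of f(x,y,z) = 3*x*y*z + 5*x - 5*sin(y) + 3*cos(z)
(3*y*z + 5, 3*x*z - 5*cos(y), 3*x*y - 3*sin(z))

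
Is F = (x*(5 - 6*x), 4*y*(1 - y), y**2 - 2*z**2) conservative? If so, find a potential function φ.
No, ∇×F = (2*y, 0, 0) ≠ 0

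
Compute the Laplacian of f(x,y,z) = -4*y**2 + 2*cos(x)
-2*cos(x) - 8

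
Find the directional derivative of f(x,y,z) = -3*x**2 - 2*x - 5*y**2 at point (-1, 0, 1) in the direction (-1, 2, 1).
-2*sqrt(6)/3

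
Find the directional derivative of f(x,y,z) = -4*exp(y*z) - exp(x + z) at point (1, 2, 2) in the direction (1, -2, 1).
sqrt(6)*(-1 + 4*E)*exp(3)/3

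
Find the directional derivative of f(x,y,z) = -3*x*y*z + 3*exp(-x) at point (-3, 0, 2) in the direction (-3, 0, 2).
9*sqrt(13)*exp(3)/13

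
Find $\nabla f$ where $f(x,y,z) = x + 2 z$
(1, 0, 2)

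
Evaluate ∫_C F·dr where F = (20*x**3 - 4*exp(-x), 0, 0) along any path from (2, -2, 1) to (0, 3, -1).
-76 - 4*exp(-2)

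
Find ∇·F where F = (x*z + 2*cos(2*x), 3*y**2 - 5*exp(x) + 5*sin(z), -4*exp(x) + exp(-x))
6*y + z - 4*sin(2*x)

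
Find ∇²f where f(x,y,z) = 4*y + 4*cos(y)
-4*cos(y)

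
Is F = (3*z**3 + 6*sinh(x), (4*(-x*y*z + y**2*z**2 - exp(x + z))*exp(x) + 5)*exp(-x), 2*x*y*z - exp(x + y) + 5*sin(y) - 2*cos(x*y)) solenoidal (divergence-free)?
No, ∇·F = 2*x*y - 4*x*z + 8*y*z**2 + 6*cosh(x)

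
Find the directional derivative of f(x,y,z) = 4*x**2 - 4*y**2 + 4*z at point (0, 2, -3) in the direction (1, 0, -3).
-6*sqrt(10)/5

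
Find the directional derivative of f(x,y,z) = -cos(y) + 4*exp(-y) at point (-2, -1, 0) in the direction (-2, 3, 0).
-3*sqrt(13)*(sin(1) + 4*E)/13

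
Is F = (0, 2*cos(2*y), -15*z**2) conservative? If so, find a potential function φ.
Yes, F is conservative. φ = -5*z**3 + sin(2*y)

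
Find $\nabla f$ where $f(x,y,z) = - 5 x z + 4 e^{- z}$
(-5*z, 0, -5*x - 4*exp(-z))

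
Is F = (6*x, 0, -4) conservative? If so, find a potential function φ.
Yes, F is conservative. φ = 3*x**2 - 4*z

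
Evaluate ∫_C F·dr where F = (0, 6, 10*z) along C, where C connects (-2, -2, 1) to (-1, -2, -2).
15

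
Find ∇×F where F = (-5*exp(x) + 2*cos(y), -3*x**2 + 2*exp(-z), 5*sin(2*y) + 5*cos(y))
(-5*sin(y) + 10*cos(2*y) + 2*exp(-z), 0, -6*x + 2*sin(y))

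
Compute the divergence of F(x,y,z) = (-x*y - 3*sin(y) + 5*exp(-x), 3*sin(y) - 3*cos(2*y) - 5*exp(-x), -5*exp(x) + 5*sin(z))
-y + 6*sin(2*y) + 3*cos(y) + 5*cos(z) - 5*exp(-x)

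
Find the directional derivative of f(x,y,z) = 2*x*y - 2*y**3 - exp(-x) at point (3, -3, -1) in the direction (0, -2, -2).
24*sqrt(2)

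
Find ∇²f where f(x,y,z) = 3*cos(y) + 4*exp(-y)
-3*cos(y) + 4*exp(-y)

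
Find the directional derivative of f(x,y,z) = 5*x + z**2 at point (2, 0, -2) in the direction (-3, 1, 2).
-23*sqrt(14)/14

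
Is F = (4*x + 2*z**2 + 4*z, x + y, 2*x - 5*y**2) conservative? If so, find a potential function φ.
No, ∇×F = (-10*y, 4*z + 2, 1) ≠ 0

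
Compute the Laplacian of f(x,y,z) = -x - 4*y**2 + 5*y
-8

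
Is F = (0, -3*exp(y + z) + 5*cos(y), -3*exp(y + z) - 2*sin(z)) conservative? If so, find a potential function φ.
Yes, F is conservative. φ = -3*exp(y + z) + 5*sin(y) + 2*cos(z)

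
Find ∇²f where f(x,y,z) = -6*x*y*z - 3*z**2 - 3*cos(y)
3*cos(y) - 6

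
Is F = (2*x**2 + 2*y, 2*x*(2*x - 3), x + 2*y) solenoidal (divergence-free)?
No, ∇·F = 4*x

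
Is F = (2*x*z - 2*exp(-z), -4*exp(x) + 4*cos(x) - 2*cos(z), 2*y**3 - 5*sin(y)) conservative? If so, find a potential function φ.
No, ∇×F = (6*y**2 - 2*sin(z) - 5*cos(y), 2*x + 2*exp(-z), -4*exp(x) - 4*sin(x)) ≠ 0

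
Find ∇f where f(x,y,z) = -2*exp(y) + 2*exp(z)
(0, -2*exp(y), 2*exp(z))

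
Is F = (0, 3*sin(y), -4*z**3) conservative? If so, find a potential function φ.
Yes, F is conservative. φ = -z**4 - 3*cos(y)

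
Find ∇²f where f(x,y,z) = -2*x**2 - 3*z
-4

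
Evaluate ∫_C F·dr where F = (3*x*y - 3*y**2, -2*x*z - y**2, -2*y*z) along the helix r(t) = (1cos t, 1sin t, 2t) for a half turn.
-8*pi - pi**2 + 4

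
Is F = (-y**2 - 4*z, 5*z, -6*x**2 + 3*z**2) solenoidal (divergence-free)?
No, ∇·F = 6*z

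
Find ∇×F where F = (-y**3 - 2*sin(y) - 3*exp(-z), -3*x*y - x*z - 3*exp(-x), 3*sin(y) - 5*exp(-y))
(x + 3*cos(y) + 5*exp(-y), 3*exp(-z), 3*y**2 - 3*y - z + 2*cos(y) + 3*exp(-x))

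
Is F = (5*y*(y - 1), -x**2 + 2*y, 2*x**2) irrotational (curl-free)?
No, ∇×F = (0, -4*x, -2*x - 10*y + 5)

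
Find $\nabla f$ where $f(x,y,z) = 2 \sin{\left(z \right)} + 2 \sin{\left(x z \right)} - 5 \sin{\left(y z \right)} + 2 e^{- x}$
(2*z*cos(x*z) - 2*exp(-x), -5*z*cos(y*z), 2*x*cos(x*z) - 5*y*cos(y*z) + 2*cos(z))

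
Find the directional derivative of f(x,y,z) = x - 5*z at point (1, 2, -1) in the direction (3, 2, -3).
9*sqrt(22)/11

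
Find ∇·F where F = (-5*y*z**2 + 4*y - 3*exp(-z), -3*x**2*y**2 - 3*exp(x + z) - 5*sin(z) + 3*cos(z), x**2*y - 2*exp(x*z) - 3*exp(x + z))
-6*x**2*y - 2*x*exp(x*z) - 3*exp(x + z)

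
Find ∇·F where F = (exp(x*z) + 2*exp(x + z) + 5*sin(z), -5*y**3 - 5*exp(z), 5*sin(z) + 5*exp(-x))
-15*y**2 + z*exp(x*z) + 2*exp(x + z) + 5*cos(z)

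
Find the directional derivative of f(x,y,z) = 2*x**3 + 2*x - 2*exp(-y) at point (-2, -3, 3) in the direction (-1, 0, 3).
-13*sqrt(10)/5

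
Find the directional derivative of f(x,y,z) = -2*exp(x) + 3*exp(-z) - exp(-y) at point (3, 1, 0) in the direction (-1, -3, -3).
sqrt(19)*(-3 + E*(9 + 2*exp(3)))*exp(-1)/19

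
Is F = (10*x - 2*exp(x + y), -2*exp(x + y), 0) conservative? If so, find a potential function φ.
Yes, F is conservative. φ = 5*x**2 - 2*exp(x + y)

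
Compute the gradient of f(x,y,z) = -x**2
(-2*x, 0, 0)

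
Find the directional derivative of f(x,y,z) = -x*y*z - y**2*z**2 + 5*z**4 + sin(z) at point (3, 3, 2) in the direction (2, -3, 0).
6*sqrt(13)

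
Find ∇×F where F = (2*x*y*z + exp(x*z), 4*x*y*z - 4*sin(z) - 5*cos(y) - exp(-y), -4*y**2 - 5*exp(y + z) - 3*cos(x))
(-4*x*y - 8*y - 5*exp(y + z) + 4*cos(z), 2*x*y + x*exp(x*z) - 3*sin(x), 2*z*(-x + 2*y))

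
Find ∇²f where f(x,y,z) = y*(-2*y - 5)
-4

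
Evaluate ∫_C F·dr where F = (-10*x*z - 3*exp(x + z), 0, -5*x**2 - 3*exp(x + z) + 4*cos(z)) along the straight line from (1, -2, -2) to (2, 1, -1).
-3*E - 4*sin(1) + 3*exp(-1) + 4*sin(2) + 10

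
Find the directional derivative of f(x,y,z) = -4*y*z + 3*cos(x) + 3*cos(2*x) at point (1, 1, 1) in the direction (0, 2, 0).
-4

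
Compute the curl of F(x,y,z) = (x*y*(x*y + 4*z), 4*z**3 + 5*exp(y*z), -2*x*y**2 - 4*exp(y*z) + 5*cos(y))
(-4*x*y - 5*y*exp(y*z) - 12*z**2 - 4*z*exp(y*z) - 5*sin(y), 2*y*(2*x + y), 2*x*(-x*y - 2*z))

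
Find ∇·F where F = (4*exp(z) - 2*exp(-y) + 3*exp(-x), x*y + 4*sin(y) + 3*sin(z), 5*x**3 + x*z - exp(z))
2*x - exp(z) + 4*cos(y) - 3*exp(-x)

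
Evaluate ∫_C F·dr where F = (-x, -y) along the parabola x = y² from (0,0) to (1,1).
-1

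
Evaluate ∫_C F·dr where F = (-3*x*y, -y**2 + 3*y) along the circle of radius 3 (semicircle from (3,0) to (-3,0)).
0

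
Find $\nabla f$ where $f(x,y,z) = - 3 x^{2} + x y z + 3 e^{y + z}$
(-6*x + y*z, x*z + 3*exp(y + z), x*y + 3*exp(y + z))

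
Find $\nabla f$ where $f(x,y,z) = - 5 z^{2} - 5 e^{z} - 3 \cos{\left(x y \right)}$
(3*y*sin(x*y), 3*x*sin(x*y), -10*z - 5*exp(z))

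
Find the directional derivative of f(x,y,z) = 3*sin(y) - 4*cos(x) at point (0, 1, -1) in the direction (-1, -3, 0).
-9*sqrt(10)*cos(1)/10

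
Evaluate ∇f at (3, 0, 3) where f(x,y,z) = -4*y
(0, -4, 0)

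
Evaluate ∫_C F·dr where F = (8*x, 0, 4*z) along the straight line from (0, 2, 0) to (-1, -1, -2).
12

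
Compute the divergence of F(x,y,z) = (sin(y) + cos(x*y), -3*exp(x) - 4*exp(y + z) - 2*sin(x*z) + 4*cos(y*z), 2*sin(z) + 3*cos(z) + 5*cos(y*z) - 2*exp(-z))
-y*sin(x*y) - 5*y*sin(y*z) - 4*z*sin(y*z) - 4*exp(y + z) - 3*sin(z) + 2*cos(z) + 2*exp(-z)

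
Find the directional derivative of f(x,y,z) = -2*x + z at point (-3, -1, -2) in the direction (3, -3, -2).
-4*sqrt(22)/11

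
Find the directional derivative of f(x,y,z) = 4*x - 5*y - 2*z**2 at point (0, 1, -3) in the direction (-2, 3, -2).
-47*sqrt(17)/17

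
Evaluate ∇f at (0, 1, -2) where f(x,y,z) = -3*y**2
(0, -6, 0)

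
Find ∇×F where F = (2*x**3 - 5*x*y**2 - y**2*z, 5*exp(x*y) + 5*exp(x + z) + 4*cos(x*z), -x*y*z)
(-x*z + 4*x*sin(x*z) - 5*exp(x + z), y*(-y + z), 10*x*y + 2*y*z + 5*y*exp(x*y) - 4*z*sin(x*z) + 5*exp(x + z))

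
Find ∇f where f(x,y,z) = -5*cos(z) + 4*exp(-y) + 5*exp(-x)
(-5*exp(-x), -4*exp(-y), 5*sin(z))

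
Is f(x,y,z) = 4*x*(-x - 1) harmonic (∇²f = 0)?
No, ∇²f = -8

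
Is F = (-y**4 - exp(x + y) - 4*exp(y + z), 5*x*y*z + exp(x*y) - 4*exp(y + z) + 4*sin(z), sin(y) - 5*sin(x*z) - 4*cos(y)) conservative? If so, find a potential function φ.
No, ∇×F = (-5*x*y + 4*exp(y + z) + 4*sin(y) + cos(y) - 4*cos(z), 5*z*cos(x*z) - 4*exp(y + z), 4*y**3 + 5*y*z + y*exp(x*y) + exp(x + y) + 4*exp(y + z)) ≠ 0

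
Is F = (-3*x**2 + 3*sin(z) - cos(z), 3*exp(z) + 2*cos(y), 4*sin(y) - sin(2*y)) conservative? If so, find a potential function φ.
No, ∇×F = (-3*exp(z) + 4*cos(y) - 2*cos(2*y), sin(z) + 3*cos(z), 0) ≠ 0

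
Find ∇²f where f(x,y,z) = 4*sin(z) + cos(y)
-4*sin(z) - cos(y)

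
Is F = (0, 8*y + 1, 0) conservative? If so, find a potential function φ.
Yes, F is conservative. φ = y*(4*y + 1)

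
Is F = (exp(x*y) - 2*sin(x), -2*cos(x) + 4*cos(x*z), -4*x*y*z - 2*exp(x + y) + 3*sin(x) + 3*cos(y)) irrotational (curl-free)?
No, ∇×F = (-4*x*z + 4*x*sin(x*z) - 2*exp(x + y) - 3*sin(y), 4*y*z + 2*exp(x + y) - 3*cos(x), -x*exp(x*y) - 4*z*sin(x*z) + 2*sin(x))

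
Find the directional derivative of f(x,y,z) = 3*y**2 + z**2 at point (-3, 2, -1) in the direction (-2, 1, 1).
5*sqrt(6)/3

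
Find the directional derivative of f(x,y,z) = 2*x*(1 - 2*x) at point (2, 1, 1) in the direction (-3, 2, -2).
42*sqrt(17)/17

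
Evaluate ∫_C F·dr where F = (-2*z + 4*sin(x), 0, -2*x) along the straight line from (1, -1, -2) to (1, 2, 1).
-6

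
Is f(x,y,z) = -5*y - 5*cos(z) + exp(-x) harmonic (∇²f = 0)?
No, ∇²f = 5*cos(z) + exp(-x)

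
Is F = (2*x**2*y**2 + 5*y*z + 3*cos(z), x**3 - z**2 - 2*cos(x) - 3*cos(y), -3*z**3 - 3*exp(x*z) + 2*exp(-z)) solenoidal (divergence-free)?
No, ∇·F = 4*x*y**2 - 3*x*exp(x*z) - 9*z**2 + 3*sin(y) - 2*exp(-z)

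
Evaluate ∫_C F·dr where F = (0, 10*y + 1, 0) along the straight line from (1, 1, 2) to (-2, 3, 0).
42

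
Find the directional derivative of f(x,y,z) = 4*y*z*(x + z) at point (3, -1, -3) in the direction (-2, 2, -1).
-12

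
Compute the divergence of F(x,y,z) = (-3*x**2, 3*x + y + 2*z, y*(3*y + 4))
1 - 6*x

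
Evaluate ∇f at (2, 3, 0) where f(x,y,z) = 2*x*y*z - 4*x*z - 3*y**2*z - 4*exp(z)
(0, 0, -27)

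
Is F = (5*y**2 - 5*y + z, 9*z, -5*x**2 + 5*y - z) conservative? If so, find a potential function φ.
No, ∇×F = (-4, 10*x + 1, 5 - 10*y) ≠ 0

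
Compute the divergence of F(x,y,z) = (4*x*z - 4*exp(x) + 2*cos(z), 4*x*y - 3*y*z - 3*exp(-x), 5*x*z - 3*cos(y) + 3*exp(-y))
9*x + z - 4*exp(x)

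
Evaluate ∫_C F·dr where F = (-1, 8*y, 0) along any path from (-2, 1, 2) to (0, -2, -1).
10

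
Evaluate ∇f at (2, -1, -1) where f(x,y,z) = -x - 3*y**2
(-1, 6, 0)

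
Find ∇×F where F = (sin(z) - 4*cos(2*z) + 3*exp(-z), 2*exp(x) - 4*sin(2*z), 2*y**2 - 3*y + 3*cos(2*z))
(4*y + 8*cos(2*z) - 3, 16*sin(z)*cos(z) + cos(z) - 3*exp(-z), 2*exp(x))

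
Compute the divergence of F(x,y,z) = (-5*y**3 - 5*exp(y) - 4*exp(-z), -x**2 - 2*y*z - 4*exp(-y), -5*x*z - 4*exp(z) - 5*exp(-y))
-5*x - 2*z - 4*exp(z) + 4*exp(-y)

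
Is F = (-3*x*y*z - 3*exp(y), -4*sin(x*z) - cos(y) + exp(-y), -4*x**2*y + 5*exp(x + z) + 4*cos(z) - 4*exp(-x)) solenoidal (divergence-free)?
No, ∇·F = -3*y*z + 5*exp(x + z) + sin(y) - 4*sin(z) - exp(-y)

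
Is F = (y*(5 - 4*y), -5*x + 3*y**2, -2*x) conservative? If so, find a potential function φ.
No, ∇×F = (0, 2, 8*y - 10) ≠ 0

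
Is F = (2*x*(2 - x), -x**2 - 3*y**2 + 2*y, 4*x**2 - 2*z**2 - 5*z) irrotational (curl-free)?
No, ∇×F = (0, -8*x, -2*x)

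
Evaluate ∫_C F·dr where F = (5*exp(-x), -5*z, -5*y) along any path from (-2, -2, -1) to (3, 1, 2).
-(5 - 5*exp(5))*exp(-3)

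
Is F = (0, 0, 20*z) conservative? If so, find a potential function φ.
Yes, F is conservative. φ = 10*z**2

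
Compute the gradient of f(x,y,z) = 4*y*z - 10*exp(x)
(-10*exp(x), 4*z, 4*y)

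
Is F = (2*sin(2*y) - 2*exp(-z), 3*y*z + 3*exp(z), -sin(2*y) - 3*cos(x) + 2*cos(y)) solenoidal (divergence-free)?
No, ∇·F = 3*z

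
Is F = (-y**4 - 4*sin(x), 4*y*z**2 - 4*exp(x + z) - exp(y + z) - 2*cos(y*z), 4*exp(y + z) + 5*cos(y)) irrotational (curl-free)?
No, ∇×F = (-8*y*z - 2*y*sin(y*z) + 4*exp(x + z) + 5*exp(y + z) - 5*sin(y), 0, 4*y**3 - 4*exp(x + z))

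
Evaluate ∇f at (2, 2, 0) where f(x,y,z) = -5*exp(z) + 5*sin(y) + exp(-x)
(-exp(-2), 5*cos(2), -5)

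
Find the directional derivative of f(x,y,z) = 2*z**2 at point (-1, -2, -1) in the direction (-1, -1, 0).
0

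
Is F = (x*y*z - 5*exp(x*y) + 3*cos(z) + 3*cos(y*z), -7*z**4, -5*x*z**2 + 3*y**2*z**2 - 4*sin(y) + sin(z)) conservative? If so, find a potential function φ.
No, ∇×F = (6*y*z**2 + 28*z**3 - 4*cos(y), x*y - 3*y*sin(y*z) + 5*z**2 - 3*sin(z), -x*z + 5*x*exp(x*y) + 3*z*sin(y*z)) ≠ 0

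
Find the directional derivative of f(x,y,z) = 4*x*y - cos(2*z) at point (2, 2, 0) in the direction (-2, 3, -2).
8*sqrt(17)/17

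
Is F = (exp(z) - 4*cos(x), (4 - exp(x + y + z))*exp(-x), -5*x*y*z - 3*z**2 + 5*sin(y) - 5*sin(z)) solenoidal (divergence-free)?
No, ∇·F = -5*x*y - 6*z - exp(y + z) + 4*sin(x) - 5*cos(z)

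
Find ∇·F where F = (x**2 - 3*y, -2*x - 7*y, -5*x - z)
2*x - 8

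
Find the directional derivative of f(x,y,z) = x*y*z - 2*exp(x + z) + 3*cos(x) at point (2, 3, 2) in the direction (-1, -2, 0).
sqrt(5)*(-14 + 3*sin(2) + 2*exp(4))/5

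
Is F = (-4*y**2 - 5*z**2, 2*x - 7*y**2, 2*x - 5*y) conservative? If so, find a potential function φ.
No, ∇×F = (-5, -10*z - 2, 8*y + 2) ≠ 0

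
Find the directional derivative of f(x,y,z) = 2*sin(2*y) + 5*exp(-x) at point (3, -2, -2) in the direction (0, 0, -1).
0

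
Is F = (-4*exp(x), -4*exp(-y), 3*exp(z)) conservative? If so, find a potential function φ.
Yes, F is conservative. φ = -4*exp(x) + 3*exp(z) + 4*exp(-y)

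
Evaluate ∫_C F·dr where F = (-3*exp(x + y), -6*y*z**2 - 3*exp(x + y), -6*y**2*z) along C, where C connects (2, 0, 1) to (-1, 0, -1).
-(3 - 3*exp(3))*exp(-1)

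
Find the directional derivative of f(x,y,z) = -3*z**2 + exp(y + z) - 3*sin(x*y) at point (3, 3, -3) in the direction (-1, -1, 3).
2*sqrt(11)*(9*cos(9) + 28)/11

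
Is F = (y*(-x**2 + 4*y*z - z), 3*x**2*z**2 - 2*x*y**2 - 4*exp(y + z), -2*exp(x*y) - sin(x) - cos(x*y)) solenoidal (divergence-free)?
No, ∇·F = -6*x*y - 4*exp(y + z)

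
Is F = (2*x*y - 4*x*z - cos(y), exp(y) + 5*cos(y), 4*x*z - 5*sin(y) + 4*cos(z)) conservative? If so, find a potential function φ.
No, ∇×F = (-5*cos(y), -4*x - 4*z, -2*x - sin(y)) ≠ 0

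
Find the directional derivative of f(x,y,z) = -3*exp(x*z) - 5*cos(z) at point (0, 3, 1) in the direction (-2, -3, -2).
2*sqrt(17)*(3 - 5*sin(1))/17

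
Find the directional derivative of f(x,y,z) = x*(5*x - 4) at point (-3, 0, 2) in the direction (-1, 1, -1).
34*sqrt(3)/3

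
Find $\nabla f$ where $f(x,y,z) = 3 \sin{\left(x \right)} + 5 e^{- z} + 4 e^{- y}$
(3*cos(x), -4*exp(-y), -5*exp(-z))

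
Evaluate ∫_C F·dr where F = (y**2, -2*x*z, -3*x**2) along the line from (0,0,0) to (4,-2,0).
16/3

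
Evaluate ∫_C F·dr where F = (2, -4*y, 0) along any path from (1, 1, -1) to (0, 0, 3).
0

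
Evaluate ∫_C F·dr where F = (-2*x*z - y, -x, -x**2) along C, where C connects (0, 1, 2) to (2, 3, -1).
-2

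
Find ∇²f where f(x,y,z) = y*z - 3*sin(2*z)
12*sin(2*z)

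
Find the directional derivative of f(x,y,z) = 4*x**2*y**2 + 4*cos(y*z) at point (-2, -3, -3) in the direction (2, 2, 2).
8*sqrt(3)*(-10 + sin(9))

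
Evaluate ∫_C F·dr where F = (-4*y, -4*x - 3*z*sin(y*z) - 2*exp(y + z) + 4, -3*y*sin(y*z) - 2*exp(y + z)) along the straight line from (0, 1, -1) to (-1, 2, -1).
-2*E - 3*cos(1) + 3*cos(2) + 14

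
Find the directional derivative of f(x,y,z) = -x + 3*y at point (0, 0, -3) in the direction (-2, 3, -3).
sqrt(22)/2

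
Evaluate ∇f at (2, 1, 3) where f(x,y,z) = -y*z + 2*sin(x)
(2*cos(2), -3, -1)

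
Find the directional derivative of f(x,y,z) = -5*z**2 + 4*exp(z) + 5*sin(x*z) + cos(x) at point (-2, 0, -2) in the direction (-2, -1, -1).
sqrt(6)*(-10*exp(2) + 15*exp(2)*cos(4) - exp(2)*sin(2) - 2)*exp(-2)/3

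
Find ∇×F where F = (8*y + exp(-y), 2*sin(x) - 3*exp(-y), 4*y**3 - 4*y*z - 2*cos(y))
(12*y**2 - 4*z + 2*sin(y), 0, 2*cos(x) - 8 + exp(-y))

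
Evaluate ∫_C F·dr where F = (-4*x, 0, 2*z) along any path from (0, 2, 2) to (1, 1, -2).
-2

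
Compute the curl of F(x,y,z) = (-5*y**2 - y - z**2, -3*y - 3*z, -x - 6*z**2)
(3, 1 - 2*z, 10*y + 1)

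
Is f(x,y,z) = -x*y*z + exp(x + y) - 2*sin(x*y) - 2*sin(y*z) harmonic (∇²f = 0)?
No, ∇²f = 2*x**2*sin(x*y) + 2*y**2*sin(x*y) + 2*y**2*sin(y*z) + 2*z**2*sin(y*z) + 2*exp(x + y)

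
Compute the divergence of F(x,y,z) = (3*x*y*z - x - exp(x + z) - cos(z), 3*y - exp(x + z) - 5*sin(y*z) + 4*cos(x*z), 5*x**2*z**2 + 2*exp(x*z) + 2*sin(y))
10*x**2*z + 2*x*exp(x*z) + 3*y*z - 5*z*cos(y*z) - exp(x + z) + 2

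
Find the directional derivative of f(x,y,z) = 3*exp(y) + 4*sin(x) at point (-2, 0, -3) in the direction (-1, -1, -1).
-sqrt(3)*(4*cos(2) + 3)/3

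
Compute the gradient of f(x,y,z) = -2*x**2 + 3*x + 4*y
(3 - 4*x, 4, 0)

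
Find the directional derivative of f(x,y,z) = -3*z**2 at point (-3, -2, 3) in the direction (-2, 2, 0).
0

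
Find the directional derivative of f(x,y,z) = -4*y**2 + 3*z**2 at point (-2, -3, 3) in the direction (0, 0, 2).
18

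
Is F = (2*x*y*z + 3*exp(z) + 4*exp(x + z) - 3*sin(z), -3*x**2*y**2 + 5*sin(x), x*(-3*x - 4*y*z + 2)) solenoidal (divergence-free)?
No, ∇·F = -6*x**2*y - 4*x*y + 2*y*z + 4*exp(x + z)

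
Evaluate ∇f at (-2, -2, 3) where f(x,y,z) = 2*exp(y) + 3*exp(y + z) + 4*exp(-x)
(-4*exp(2), (2 + 3*exp(3))*exp(-2), 3*E)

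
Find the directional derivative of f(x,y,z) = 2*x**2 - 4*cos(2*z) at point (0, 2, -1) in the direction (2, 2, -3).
24*sqrt(17)*sin(2)/17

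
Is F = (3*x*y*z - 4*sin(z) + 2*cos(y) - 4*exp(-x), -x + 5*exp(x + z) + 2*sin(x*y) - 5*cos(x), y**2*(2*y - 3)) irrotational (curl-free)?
No, ∇×F = (6*y**2 - 6*y - 5*exp(x + z), 3*x*y - 4*cos(z), -3*x*z + 2*y*cos(x*y) + 5*exp(x + z) + 5*sin(x) + 2*sin(y) - 1)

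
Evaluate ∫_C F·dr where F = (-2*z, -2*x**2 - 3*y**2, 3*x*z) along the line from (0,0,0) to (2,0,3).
12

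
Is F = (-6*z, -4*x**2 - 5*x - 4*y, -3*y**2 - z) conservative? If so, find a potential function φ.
No, ∇×F = (-6*y, -6, -8*x - 5) ≠ 0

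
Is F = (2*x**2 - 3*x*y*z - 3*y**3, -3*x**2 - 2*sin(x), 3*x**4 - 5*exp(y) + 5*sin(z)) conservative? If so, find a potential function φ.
No, ∇×F = (-5*exp(y), 3*x*(-4*x**2 - y), 3*x*z - 6*x + 9*y**2 - 2*cos(x)) ≠ 0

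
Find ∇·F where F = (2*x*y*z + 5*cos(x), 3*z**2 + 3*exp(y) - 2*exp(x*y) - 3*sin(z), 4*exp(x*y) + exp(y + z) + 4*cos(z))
-2*x*exp(x*y) + 2*y*z + 3*exp(y) + exp(y + z) - 5*sin(x) - 4*sin(z)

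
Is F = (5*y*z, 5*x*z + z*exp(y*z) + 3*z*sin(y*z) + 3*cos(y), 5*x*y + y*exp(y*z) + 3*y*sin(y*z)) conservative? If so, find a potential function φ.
Yes, F is conservative. φ = 5*x*y*z + exp(y*z) + 3*sin(y) - 3*cos(y*z)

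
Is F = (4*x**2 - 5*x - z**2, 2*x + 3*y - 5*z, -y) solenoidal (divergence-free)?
No, ∇·F = 8*x - 2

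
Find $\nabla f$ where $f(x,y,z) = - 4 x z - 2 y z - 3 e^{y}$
(-4*z, -2*z - 3*exp(y), -4*x - 2*y)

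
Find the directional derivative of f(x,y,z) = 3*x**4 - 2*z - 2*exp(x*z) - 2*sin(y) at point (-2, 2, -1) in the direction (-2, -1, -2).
-4*exp(2) + 2*cos(2)/3 + 196/3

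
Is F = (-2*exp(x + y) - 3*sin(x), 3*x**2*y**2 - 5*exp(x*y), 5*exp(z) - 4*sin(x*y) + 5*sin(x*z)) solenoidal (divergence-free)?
No, ∇·F = 6*x**2*y - 5*x*exp(x*y) + 5*x*cos(x*z) + 5*exp(z) - 2*exp(x + y) - 3*cos(x)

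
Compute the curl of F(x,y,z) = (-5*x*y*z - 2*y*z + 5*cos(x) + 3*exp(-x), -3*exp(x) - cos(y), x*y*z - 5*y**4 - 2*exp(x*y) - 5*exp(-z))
(x*z - 2*x*exp(x*y) - 20*y**3, y*(-5*x - z + 2*exp(x*y) - 2), 5*x*z + 2*z - 3*exp(x))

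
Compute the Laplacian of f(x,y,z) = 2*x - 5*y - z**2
-2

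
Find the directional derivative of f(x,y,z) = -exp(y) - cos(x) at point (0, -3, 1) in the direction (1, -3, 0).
3*sqrt(10)*exp(-3)/10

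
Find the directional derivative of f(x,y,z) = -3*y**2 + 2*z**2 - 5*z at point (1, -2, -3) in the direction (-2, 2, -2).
29*sqrt(3)/3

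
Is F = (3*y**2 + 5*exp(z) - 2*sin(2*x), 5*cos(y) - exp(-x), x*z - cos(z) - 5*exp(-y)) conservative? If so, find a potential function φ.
No, ∇×F = (5*exp(-y), -z + 5*exp(z), -6*y + exp(-x)) ≠ 0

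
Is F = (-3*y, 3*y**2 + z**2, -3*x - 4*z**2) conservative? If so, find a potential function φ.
No, ∇×F = (-2*z, 3, 3) ≠ 0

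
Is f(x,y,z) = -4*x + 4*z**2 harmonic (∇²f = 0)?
No, ∇²f = 8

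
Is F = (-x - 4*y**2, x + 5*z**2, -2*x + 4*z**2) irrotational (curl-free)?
No, ∇×F = (-10*z, 2, 8*y + 1)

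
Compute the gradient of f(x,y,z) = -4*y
(0, -4, 0)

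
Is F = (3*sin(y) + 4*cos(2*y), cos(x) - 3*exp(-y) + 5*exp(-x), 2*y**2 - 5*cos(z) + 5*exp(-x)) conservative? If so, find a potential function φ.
No, ∇×F = (4*y, 5*exp(-x), -sin(x) + 8*sin(2*y) - 3*cos(y) - 5*exp(-x)) ≠ 0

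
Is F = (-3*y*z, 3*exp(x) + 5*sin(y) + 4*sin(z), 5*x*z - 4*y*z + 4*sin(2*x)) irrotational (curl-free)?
No, ∇×F = (-4*z - 4*cos(z), -3*y - 5*z - 8*cos(2*x), 3*z + 3*exp(x))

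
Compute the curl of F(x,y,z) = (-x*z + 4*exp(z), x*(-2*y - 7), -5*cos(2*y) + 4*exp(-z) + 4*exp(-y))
(10*sin(2*y) - 4*exp(-y), -x + 4*exp(z), -2*y - 7)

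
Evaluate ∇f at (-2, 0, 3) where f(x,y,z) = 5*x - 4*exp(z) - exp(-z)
(5, 0, (1 - 4*exp(6))*exp(-3))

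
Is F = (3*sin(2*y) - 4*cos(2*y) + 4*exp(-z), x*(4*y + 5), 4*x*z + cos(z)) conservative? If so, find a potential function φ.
No, ∇×F = (0, -4*z - 4*exp(-z), 4*y - 8*sin(2*y) - 6*cos(2*y) + 5) ≠ 0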